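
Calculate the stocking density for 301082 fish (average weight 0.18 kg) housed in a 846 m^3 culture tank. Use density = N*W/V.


Total biomass = 301082 fish * 0.18 kg = 54194.76 kg
Density = total biomass / volume = 54194.76 / 846 = 64.06 kg/m^3

64.06 kg/m^3


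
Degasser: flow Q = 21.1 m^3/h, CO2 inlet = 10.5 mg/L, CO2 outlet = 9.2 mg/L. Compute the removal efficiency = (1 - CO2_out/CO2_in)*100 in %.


CO2_out / CO2_in = 9.2 / 10.5 = 0.87619048
Fraction remaining = 0.87619048
efficiency = (1 - 0.87619048) * 100 = 12.381 %

12.381 %


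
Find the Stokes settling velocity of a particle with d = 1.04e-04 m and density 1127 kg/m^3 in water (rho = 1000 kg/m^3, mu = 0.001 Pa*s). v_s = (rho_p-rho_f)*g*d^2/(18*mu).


Density difference: rho_p - rho_f = 1127 - 1000 = 127 kg/m^3
d^2 = (1.04e-04)^2 = 1.0816e-08 m^2
Numerator = (rho_p - rho_f) * g * d^2 = 127 * 9.81 * 1.0816e-08 = 1.347533e-05
Denominator = 18 * mu = 18 * 0.001 = 0.018
v_s = 1.347533e-05 / 0.018 = 7.48629e-04 m/s
Check: Re = rho_f * v_s * d / mu = 1000 * 7.48629e-04 * 1.04e-04 / 0.001 = 0.0779 < 1, so Stokes' law applies.

7.48629e-04 m/s


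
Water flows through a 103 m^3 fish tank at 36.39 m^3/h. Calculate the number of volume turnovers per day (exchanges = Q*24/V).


Daily flow volume = 36.39 m^3/h * 24 h = 873.36 m^3/day
Exchanges = daily flow / tank volume = 873.36 / 103 = 8.47922 exchanges/day

8.47922 exchanges/day


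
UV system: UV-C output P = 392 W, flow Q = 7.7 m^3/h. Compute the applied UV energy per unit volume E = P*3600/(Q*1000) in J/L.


Energy delivered per hour = 392 W * 3600 s = 1411200 J/h
Volume treated per hour = 7.7 m^3/h * 1000 = 7700 L/h
dose = 1411200 / 7700 = 183.273 J/L

183.273 J/L


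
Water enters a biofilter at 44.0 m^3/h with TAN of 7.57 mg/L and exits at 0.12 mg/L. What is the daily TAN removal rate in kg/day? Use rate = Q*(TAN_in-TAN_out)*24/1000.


Concentration drop: TAN_in - TAN_out = 7.57 - 0.12 = 7.45 mg/L
Hourly TAN removed = Q * dTAN = 44.0 m^3/h * 7.45 mg/L = 327.8 g/h  (m^3/h * mg/L = g/h)
Daily TAN removed = 327.8 * 24 = 7867.2 g/day
Convert to kg/day: 7867.2 / 1000 = 7.8672 kg/day

7.8672 kg/day


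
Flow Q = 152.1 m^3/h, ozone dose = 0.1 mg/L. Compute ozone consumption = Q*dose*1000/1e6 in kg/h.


O3 demand (mg/h) = Q * dose * 1000 = 152.1 * 0.1 * 1000 = 15210 mg/h
Convert mg to kg: 15210 / 1e6 = 0.01521 kg/h

0.01521 kg/h


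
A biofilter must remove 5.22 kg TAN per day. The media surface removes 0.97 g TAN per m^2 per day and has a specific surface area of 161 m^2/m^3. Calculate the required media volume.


A = 5.22*1000 / 0.97 = 5381.4433 m^2
V = 5381.4433 / 161 = 33.4251

33.4251 m^3


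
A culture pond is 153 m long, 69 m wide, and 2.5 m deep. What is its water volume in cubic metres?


Base area = L * W = 153 * 69 = 10557 m^2
Volume = area * depth = 10557 * 2.5 = 26392.5 m^3

26392.5 m^3


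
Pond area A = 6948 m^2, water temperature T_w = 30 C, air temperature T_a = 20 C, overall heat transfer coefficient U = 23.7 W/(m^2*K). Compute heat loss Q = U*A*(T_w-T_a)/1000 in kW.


Temperature difference dT = 30 - 20 = 10 K
Heat loss (W) = U * A * dT = 23.7 * 6948 * 10 = 1646676 W
Convert to kW: 1646676 / 1000 = 1646.676 kW

1646.676 kW


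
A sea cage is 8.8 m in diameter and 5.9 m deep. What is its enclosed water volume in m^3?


r = d/2 = 8.8/2 = 4.4 m
Base area = pi*r^2 = pi*4.4^2 = 60.821234 m^2
Volume = 60.821234 * 5.9 = 358.845 m^3

358.845 m^3


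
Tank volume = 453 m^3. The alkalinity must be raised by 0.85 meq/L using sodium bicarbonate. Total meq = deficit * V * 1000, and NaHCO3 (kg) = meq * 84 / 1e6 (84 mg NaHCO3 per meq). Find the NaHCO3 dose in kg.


Tank volume in L = 453 m^3 * 1000 = 453000 L
Total meq required = 0.85 meq/L * 453000 L = 385050 meq
NaHCO3 mass = 385050 meq * 84 mg/meq / 1e6 = 32.3442 kg

32.3442 kg


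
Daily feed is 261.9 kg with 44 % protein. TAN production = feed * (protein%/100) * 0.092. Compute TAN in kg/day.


Protein in feed = 261.9 * 44/100 = 115.236 kg/day
TAN = protein * 0.092 = 115.236 * 0.092 = 10.601712 kg/day

10.601712 kg/day


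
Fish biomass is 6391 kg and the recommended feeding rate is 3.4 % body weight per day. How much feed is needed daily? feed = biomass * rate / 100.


Feeding rate fraction = 3.4% / 100 = 0.034
Daily feed = 6391 kg * 0.034 = 217.294 kg/day

217.294 kg/day


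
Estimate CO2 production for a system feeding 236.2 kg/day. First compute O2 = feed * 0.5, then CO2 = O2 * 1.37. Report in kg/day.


O2 = 236.2 * 0.5 = 118.1
CO2 = 118.1 * 1.37 = 161.797

161.797 kg/day


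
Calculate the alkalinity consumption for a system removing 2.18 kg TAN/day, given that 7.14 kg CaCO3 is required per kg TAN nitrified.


Alkalinity factor: 7.14 kg CaCO3 consumed per kg TAN nitrified
alk = 2.18 kg TAN * 7.14 = 15.5652 kg CaCO3/day

15.5652 kg CaCO3/day


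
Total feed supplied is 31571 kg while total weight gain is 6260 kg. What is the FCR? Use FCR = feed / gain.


FCR = feed consumed / weight gained
FCR = 31571 kg / 6260 kg = 5.04329

5.04329


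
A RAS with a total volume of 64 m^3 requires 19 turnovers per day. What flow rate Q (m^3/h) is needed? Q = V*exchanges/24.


Daily recirculation volume = 64 m^3 * 19 = 1216 m^3/day
Flow rate Q = daily volume / 24 h = 1216 / 24 = 50.6667 m^3/h

50.6667 m^3/h


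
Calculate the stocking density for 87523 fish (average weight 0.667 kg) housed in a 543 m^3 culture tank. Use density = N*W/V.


Total biomass = 87523 fish * 0.667 kg = 58377.841 kg
Density = total biomass / volume = 58377.841 / 543 = 107.51 kg/m^3

107.51 kg/m^3


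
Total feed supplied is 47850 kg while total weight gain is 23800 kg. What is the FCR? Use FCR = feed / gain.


FCR = feed consumed / weight gained
FCR = 47850 kg / 23800 kg = 2.0105

2.0105


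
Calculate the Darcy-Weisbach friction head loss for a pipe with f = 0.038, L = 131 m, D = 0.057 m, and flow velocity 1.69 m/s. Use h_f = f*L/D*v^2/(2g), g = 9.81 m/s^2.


v^2 = 1.69^2 = 2.8561 m^2/s^2
L/D = 131/0.057 = 2298.2456
h_f = f*(L/D)*v^2/(2g) = 0.038 * 2298.2456 * 2.8561 / 19.62 = 12.7132 m

12.7132 m


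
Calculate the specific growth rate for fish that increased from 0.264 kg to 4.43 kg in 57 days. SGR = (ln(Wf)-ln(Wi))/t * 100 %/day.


ln(W_f) = ln(4.43) = 1.4883996
ln(W_i) = ln(0.264) = -1.3318062
ln(W_f) - ln(W_i) = 1.4883996 - -1.3318062 = 2.8202058
SGR = 2.8202058 / 57 * 100 = 4.94773 %/day

4.94773 %/day


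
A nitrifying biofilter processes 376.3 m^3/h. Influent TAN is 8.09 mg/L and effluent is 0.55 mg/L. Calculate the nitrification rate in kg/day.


Concentration drop: TAN_in - TAN_out = 8.09 - 0.55 = 7.54 mg/L
Hourly TAN removed = Q * dTAN = 376.3 m^3/h * 7.54 mg/L = 2837.302 g/h  (m^3/h * mg/L = g/h)
Daily TAN removed = 2837.302 * 24 = 68095.248 g/day
Convert to kg/day: 68095.248 / 1000 = 68.095248 kg/day

68.095248 kg/day


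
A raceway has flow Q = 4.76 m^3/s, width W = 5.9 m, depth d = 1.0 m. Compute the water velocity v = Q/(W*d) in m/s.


Cross-sectional area = W * d = 5.9 * 1.0 = 5.9 m^2
Velocity = Q / A = 4.76 / 5.9 = 0.80678 m/s

0.80678 m/s


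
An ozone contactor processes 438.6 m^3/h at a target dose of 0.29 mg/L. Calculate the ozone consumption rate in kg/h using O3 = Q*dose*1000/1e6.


O3 demand (mg/h) = Q * dose * 1000 = 438.6 * 0.29 * 1000 = 127194 mg/h
Convert mg to kg: 127194 / 1e6 = 0.127194 kg/h

0.127194 kg/h


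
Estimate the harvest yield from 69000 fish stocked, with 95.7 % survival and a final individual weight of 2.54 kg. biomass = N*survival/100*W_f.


Survivors = 69000 * 95.7/100 = 66033 fish
Harvest biomass = survivors * W_f = 66033 * 2.54 = 167723.82 kg

167723.82 kg


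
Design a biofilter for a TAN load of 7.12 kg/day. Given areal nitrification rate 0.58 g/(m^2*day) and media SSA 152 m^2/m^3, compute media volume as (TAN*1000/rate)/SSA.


A = 7.12*1000 / 0.58 = 12275.862 m^2
V = 12275.862 / 152 = 80.7622

80.7622 m^3


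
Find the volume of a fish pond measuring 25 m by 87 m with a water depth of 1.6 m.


Base area = L * W = 25 * 87 = 2175 m^2
Volume = area * depth = 2175 * 1.6 = 3480 m^3

3480 m^3


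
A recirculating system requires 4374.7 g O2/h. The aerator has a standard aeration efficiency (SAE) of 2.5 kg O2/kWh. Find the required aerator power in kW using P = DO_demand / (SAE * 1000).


SAE in g O2/kWh = 2.5 * 1000 = 2500 g/kWh
P = DO_demand / SAE_g = 4374.7 / 2500 = 1.74988 kW

1.74988 kW


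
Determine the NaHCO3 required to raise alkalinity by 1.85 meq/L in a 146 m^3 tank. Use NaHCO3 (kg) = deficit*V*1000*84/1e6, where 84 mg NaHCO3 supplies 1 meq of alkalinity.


Tank volume in L = 146 m^3 * 1000 = 146000 L
Total meq required = 1.85 meq/L * 146000 L = 270100 meq
NaHCO3 mass = 270100 meq * 84 mg/meq / 1e6 = 22.6884 kg

22.6884 kg


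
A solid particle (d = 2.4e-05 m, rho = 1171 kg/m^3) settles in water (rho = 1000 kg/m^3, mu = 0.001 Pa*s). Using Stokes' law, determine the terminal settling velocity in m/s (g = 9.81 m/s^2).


Density difference: rho_p - rho_f = 1171 - 1000 = 171 kg/m^3
d^2 = (2.4e-05)^2 = 5.76e-10 m^2
Numerator = (rho_p - rho_f) * g * d^2 = 171 * 9.81 * 5.76e-10 = 9.6624576e-07
Denominator = 18 * mu = 18 * 0.001 = 0.018
v_s = 9.6624576e-07 / 0.018 = 5.36803e-05 m/s
Check: Re = rho_f * v_s * d / mu = 1000 * 5.36803e-05 * 2.4e-05 / 0.001 = 0.00129 < 1, so Stokes' law applies.

5.36803e-05 m/s


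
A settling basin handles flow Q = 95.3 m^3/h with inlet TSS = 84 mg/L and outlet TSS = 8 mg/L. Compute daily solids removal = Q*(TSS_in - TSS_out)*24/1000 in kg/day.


Concentration drop: TSS_in - TSS_out = 84 - 8 = 76 mg/L
Hourly solids removed = Q * dTSS = 95.3 m^3/h * 76 mg/L = 7242.8 g/h  (m^3/h * mg/L = g/h)
Daily solids removed = 7242.8 * 24 = 173827.2 g/day
Convert g to kg: 173827.2 / 1000 = 173.8272 kg/day

173.8272 kg/day


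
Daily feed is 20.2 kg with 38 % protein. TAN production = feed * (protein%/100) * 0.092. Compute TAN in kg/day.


Protein in feed = 20.2 * 38/100 = 7.676 kg/day
TAN = protein * 0.092 = 7.676 * 0.092 = 0.706192 kg/day

0.706192 kg/day


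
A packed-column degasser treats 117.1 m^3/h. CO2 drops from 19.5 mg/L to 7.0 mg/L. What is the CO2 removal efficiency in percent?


CO2_out / CO2_in = 7.0 / 19.5 = 0.35897436
Fraction remaining = 0.35897436
efficiency = (1 - 0.35897436) * 100 = 64.1026 %

64.1026 %


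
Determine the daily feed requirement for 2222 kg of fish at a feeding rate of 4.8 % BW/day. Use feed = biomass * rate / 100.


Feeding rate fraction = 4.8% / 100 = 0.048
Daily feed = 2222 kg * 0.048 = 106.656 kg/day

106.656 kg/day


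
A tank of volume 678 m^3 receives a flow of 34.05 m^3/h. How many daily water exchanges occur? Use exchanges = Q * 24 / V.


Daily flow volume = 34.05 m^3/h * 24 h = 817.2 m^3/day
Exchanges = daily flow / tank volume = 817.2 / 678 = 1.20531 exchanges/day

1.20531 exchanges/day


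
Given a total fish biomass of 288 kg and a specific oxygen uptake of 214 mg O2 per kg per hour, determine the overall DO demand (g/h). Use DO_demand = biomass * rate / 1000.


Total O2 consumption (mg/h) = 288 kg * 214 mg/(kg*h) = 61632 mg/h
Convert to g/h: 61632 / 1000 = 61.632 g/h

61.632 g/h


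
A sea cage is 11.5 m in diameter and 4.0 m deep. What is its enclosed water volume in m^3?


r = d/2 = 11.5/2 = 5.75 m
Base area = pi*r^2 = pi*5.75^2 = 103.86891 m^2
Volume = 103.86891 * 4.0 = 415.476 m^3

415.476 m^3


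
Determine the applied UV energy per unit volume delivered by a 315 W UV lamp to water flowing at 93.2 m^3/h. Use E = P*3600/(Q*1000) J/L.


Energy delivered per hour = 315 W * 3600 s = 1134000 J/h
Volume treated per hour = 93.2 m^3/h * 1000 = 93200 L/h
dose = 1134000 / 93200 = 12.1674 J/L

12.1674 J/L


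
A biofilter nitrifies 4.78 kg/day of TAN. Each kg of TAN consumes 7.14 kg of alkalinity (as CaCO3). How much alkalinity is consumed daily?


Alkalinity factor: 7.14 kg CaCO3 consumed per kg TAN nitrified
alk = 4.78 kg TAN * 7.14 = 34.1292 kg CaCO3/day

34.1292 kg CaCO3/day


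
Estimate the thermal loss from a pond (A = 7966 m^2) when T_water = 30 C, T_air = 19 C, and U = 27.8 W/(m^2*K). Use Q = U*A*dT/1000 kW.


Temperature difference dT = 30 - 19 = 11 K
Heat loss (W) = U * A * dT = 27.8 * 7966 * 11 = 2436002.8 W
Convert to kW: 2436002.8 / 1000 = 2436.0028 kW

2436.0028 kW


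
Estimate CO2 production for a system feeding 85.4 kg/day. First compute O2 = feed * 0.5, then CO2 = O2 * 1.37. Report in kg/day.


O2 = 85.4 * 0.5 = 42.7
CO2 = 42.7 * 1.37 = 58.499

58.499 kg/day


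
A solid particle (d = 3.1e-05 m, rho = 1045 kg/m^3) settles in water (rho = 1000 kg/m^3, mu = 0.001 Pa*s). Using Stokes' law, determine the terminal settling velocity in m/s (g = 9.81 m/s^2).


Density difference: rho_p - rho_f = 1045 - 1000 = 45 kg/m^3
d^2 = (3.1e-05)^2 = 9.61e-10 m^2
Numerator = (rho_p - rho_f) * g * d^2 = 45 * 9.81 * 9.61e-10 = 4.2423345e-07
Denominator = 18 * mu = 18 * 0.001 = 0.018
v_s = 4.2423345e-07 / 0.018 = 2.35685e-05 m/s
Check: Re = rho_f * v_s * d / mu = 1000 * 2.35685e-05 * 3.1e-05 / 0.001 = 7.31e-04 < 1, so Stokes' law applies.

2.35685e-05 m/s


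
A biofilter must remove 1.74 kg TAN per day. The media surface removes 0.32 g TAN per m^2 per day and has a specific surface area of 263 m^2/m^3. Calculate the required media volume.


A = 1.74*1000 / 0.32 = 5437.5 m^2
V = 5437.5 / 263 = 20.6749

20.6749 m^3


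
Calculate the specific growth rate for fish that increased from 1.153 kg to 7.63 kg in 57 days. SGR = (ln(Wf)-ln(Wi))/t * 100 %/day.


ln(W_f) = ln(7.63) = 2.0320878
ln(W_i) = ln(1.153) = 0.14236724
ln(W_f) - ln(W_i) = 2.0320878 - 0.14236724 = 1.8897206
SGR = 1.8897206 / 57 * 100 = 3.3153 %/day

3.3153 %/day


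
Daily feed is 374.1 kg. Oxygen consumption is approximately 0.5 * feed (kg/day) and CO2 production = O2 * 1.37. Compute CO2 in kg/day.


O2 = 374.1 * 0.5 = 187.05
CO2 = 187.05 * 1.37 = 256.2585

256.2585 kg/day


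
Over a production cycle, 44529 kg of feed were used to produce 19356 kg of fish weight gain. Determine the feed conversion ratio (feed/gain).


FCR = feed consumed / weight gained
FCR = 44529 kg / 19356 kg = 2.30053

2.30053


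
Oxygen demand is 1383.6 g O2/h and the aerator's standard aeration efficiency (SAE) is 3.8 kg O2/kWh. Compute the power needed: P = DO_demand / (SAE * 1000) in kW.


SAE in g O2/kWh = 3.8 * 1000 = 3800 g/kWh
P = DO_demand / SAE_g = 1383.6 / 3800 = 0.364105 kW

0.364105 kW


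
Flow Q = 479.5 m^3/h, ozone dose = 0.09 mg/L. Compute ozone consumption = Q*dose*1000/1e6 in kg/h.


O3 demand (mg/h) = Q * dose * 1000 = 479.5 * 0.09 * 1000 = 43155 mg/h
Convert mg to kg: 43155 / 1e6 = 0.043155 kg/h

0.043155 kg/h


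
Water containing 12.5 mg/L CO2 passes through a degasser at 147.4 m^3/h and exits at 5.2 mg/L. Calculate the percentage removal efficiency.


CO2_out / CO2_in = 5.2 / 12.5 = 0.416
Fraction remaining = 0.416
efficiency = (1 - 0.416) * 100 = 58.4 %

58.4 %


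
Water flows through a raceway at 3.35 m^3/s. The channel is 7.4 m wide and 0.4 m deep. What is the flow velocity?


Cross-sectional area = W * d = 7.4 * 0.4 = 2.96 m^2
Velocity = Q / A = 3.35 / 2.96 = 1.13176 m/s

1.13176 m/s


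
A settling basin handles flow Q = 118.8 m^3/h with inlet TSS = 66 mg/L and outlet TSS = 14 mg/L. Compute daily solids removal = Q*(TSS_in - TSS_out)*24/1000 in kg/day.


Concentration drop: TSS_in - TSS_out = 66 - 14 = 52 mg/L
Hourly solids removed = Q * dTSS = 118.8 m^3/h * 52 mg/L = 6177.6 g/h  (m^3/h * mg/L = g/h)
Daily solids removed = 6177.6 * 24 = 148262.4 g/day
Convert g to kg: 148262.4 / 1000 = 148.2624 kg/day

148.2624 kg/day


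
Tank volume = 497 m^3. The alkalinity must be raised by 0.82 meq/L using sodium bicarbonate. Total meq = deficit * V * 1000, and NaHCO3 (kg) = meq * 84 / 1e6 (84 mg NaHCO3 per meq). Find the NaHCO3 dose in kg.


Tank volume in L = 497 m^3 * 1000 = 497000 L
Total meq required = 0.82 meq/L * 497000 L = 407540 meq
NaHCO3 mass = 407540 meq * 84 mg/meq / 1e6 = 34.2334 kg

34.2334 kg


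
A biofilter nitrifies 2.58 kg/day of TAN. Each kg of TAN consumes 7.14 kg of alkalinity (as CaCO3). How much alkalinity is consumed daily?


Alkalinity factor: 7.14 kg CaCO3 consumed per kg TAN nitrified
alk = 2.58 kg TAN * 7.14 = 18.4212 kg CaCO3/day

18.4212 kg CaCO3/day


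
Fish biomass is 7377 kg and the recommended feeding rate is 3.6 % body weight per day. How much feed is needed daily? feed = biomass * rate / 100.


Feeding rate fraction = 3.6% / 100 = 0.036
Daily feed = 7377 kg * 0.036 = 265.572 kg/day

265.572 kg/day


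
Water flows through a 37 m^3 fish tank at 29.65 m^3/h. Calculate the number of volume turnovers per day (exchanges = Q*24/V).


Daily flow volume = 29.65 m^3/h * 24 h = 711.6 m^3/day
Exchanges = daily flow / tank volume = 711.6 / 37 = 19.2324 exchanges/day

19.2324 exchanges/day


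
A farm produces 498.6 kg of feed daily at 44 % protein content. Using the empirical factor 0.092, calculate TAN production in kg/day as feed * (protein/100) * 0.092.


Protein in feed = 498.6 * 44/100 = 219.384 kg/day
TAN = protein * 0.092 = 219.384 * 0.092 = 20.183328 kg/day

20.183328 kg/day


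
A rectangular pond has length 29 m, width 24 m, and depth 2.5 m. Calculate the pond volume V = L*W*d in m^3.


Base area = L * W = 29 * 24 = 696 m^2
Volume = area * depth = 696 * 2.5 = 1740 m^3

1740 m^3


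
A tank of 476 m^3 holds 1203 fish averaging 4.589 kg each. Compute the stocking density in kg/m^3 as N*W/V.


Total biomass = 1203 fish * 4.589 kg = 5520.567 kg
Density = total biomass / volume = 5520.567 / 476 = 11.5978 kg/m^3

11.5978 kg/m^3


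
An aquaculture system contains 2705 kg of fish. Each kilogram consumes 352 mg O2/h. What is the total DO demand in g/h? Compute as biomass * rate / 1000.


Total O2 consumption (mg/h) = 2705 kg * 352 mg/(kg*h) = 952160 mg/h
Convert to g/h: 952160 / 1000 = 952.16 g/h

952.16 g/h


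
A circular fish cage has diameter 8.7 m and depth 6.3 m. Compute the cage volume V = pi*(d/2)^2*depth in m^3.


r = d/2 = 8.7/2 = 4.35 m
Base area = pi*r^2 = pi*4.35^2 = 59.446787 m^2
Volume = 59.446787 * 6.3 = 374.515 m^3

374.515 m^3


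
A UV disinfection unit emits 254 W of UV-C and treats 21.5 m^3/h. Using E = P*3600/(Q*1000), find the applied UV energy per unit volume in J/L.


Energy delivered per hour = 254 W * 3600 s = 914400 J/h
Volume treated per hour = 21.5 m^3/h * 1000 = 21500 L/h
dose = 914400 / 21500 = 42.5302 J/L

42.5302 J/L


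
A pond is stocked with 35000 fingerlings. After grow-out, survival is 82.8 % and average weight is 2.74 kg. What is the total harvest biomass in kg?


Survivors = 35000 * 82.8/100 = 28980 fish
Harvest biomass = survivors * W_f = 28980 * 2.74 = 79405.2 kg

79405.2 kg


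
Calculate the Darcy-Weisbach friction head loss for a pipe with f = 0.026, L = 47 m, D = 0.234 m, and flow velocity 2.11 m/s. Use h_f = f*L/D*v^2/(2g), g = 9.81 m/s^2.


v^2 = 2.11^2 = 4.4521 m^2/s^2
L/D = 47/0.234 = 200.8547
h_f = f*(L/D)*v^2/(2g) = 0.026 * 200.8547 * 4.4521 / 19.62 = 1.18501 m

1.18501 m


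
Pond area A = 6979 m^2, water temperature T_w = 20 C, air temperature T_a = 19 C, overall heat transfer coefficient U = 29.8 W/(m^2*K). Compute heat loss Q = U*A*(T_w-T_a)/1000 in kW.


Temperature difference dT = 20 - 19 = 1 K
Heat loss (W) = U * A * dT = 29.8 * 6979 * 1 = 207974.2 W
Convert to kW: 207974.2 / 1000 = 207.9742 kW

207.9742 kW


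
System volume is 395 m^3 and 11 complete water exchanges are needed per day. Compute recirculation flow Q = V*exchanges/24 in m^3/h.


Daily recirculation volume = 395 m^3 * 11 = 4345 m^3/day
Flow rate Q = daily volume / 24 h = 4345 / 24 = 181.042 m^3/h

181.042 m^3/h


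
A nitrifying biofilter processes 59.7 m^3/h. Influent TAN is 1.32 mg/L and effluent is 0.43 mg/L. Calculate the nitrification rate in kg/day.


Concentration drop: TAN_in - TAN_out = 1.32 - 0.43 = 0.89 mg/L
Hourly TAN removed = Q * dTAN = 59.7 m^3/h * 0.89 mg/L = 53.133 g/h  (m^3/h * mg/L = g/h)
Daily TAN removed = 53.133 * 24 = 1275.192 g/day
Convert to kg/day: 1275.192 / 1000 = 1.275192 kg/day

1.275192 kg/day


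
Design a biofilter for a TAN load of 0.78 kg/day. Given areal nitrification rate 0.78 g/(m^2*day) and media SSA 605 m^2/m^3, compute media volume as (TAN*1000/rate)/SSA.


A = 0.78*1000 / 0.78 = 1000 m^2
V = 1000 / 605 = 1.65289

1.65289 m^3


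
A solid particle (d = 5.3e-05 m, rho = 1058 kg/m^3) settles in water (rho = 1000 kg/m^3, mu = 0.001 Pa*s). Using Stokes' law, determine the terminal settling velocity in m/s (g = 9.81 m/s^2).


Density difference: rho_p - rho_f = 1058 - 1000 = 58 kg/m^3
d^2 = (5.3e-05)^2 = 2.809e-09 m^2
Numerator = (rho_p - rho_f) * g * d^2 = 58 * 9.81 * 2.809e-09 = 1.5982648e-06
Denominator = 18 * mu = 18 * 0.001 = 0.018
v_s = 1.5982648e-06 / 0.018 = 8.87925e-05 m/s
Check: Re = rho_f * v_s * d / mu = 1000 * 8.87925e-05 * 5.3e-05 / 0.001 = 0.00471 < 1, so Stokes' law applies.

8.87925e-05 m/s


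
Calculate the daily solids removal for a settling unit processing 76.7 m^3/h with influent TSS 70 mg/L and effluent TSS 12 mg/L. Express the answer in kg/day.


Concentration drop: TSS_in - TSS_out = 70 - 12 = 58 mg/L
Hourly solids removed = Q * dTSS = 76.7 m^3/h * 58 mg/L = 4448.6 g/h  (m^3/h * mg/L = g/h)
Daily solids removed = 4448.6 * 24 = 106766.4 g/day
Convert g to kg: 106766.4 / 1000 = 106.7664 kg/day

106.7664 kg/day


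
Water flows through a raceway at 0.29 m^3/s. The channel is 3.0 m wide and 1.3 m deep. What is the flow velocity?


Cross-sectional area = W * d = 3.0 * 1.3 = 3.9 m^2
Velocity = Q / A = 0.29 / 3.9 = 0.074359 m/s

0.074359 m/s


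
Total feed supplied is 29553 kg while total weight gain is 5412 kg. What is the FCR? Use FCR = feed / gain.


FCR = feed consumed / weight gained
FCR = 29553 kg / 5412 kg = 5.46064

5.46064


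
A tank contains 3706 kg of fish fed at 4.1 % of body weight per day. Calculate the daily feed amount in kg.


Feeding rate fraction = 4.1% / 100 = 0.041
Daily feed = 3706 kg * 0.041 = 151.946 kg/day

151.946 kg/day


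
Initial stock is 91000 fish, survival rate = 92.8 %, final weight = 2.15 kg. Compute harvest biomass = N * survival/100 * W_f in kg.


Survivors = 91000 * 92.8/100 = 84448 fish
Harvest biomass = survivors * W_f = 84448 * 2.15 = 181563.2 kg

181563.2 kg


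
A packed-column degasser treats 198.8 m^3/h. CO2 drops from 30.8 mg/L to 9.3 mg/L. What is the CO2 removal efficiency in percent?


CO2_out / CO2_in = 9.3 / 30.8 = 0.30194805
Fraction remaining = 0.30194805
efficiency = (1 - 0.30194805) * 100 = 69.8052 %

69.8052 %


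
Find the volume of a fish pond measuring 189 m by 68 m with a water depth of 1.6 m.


Base area = L * W = 189 * 68 = 12852 m^2
Volume = area * depth = 12852 * 1.6 = 20563.2 m^3

20563.2 m^3


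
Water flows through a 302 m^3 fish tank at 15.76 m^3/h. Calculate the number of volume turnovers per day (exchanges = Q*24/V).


Daily flow volume = 15.76 m^3/h * 24 h = 378.24 m^3/day
Exchanges = daily flow / tank volume = 378.24 / 302 = 1.25245 exchanges/day

1.25245 exchanges/day


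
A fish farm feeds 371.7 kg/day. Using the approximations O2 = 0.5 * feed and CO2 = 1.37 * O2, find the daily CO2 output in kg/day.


O2 = 371.7 * 0.5 = 185.85
CO2 = 185.85 * 1.37 = 254.6145

254.6145 kg/day


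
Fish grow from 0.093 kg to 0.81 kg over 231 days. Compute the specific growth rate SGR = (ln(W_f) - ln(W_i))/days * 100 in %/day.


ln(W_f) = ln(0.81) = -0.21072103
ln(W_i) = ln(0.093) = -2.3751558
ln(W_f) - ln(W_i) = -0.21072103 - -2.3751558 = 2.1644348
SGR = 2.1644348 / 231 * 100 = 0.936985 %/day

0.936985 %/day


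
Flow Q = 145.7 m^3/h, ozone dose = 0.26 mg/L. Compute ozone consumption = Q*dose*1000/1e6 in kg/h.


O3 demand (mg/h) = Q * dose * 1000 = 145.7 * 0.26 * 1000 = 37882 mg/h
Convert mg to kg: 37882 / 1e6 = 0.037882 kg/h

0.037882 kg/h


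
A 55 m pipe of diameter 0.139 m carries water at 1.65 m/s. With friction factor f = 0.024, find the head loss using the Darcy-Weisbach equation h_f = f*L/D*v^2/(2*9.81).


v^2 = 1.65^2 = 2.7225 m^2/s^2
L/D = 55/0.139 = 395.68345
h_f = f*(L/D)*v^2/(2g) = 0.024 * 395.68345 * 2.7225 / 19.62 = 1.31773 m

1.31773 m


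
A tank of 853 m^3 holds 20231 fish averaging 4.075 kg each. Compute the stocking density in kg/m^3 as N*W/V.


Total biomass = 20231 fish * 4.075 kg = 82441.325 kg
Density = total biomass / volume = 82441.325 / 853 = 96.6487 kg/m^3

96.6487 kg/m^3


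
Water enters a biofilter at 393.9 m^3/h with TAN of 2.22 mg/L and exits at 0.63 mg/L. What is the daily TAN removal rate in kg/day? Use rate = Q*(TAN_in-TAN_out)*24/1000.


Concentration drop: TAN_in - TAN_out = 2.22 - 0.63 = 1.59 mg/L
Hourly TAN removed = Q * dTAN = 393.9 m^3/h * 1.59 mg/L = 626.301 g/h  (m^3/h * mg/L = g/h)
Daily TAN removed = 626.301 * 24 = 15031.224 g/day
Convert to kg/day: 15031.224 / 1000 = 15.031224 kg/day

15.031224 kg/day


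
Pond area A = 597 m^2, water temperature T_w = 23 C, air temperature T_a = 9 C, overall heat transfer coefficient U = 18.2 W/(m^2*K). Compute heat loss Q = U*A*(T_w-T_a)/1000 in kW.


Temperature difference dT = 23 - 9 = 14 K
Heat loss (W) = U * A * dT = 18.2 * 597 * 14 = 152115.6 W
Convert to kW: 152115.6 / 1000 = 152.1156 kW

152.1156 kW


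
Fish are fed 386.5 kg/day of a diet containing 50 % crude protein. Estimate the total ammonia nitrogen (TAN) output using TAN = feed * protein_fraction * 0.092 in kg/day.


Protein in feed = 386.5 * 50/100 = 193.25 kg/day
TAN = protein * 0.092 = 193.25 * 0.092 = 17.779 kg/day

17.779 kg/day


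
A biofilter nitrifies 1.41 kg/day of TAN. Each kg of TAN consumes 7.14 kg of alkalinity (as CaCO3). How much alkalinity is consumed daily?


Alkalinity factor: 7.14 kg CaCO3 consumed per kg TAN nitrified
alk = 1.41 kg TAN * 7.14 = 10.0674 kg CaCO3/day

10.0674 kg CaCO3/day


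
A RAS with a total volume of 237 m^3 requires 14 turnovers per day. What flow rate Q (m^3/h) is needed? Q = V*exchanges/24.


Daily recirculation volume = 237 m^3 * 14 = 3318 m^3/day
Flow rate Q = daily volume / 24 h = 3318 / 24 = 138.25 m^3/h

138.25 m^3/h


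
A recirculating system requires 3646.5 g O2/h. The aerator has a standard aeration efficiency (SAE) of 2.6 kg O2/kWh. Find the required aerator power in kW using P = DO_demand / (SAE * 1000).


SAE in g O2/kWh = 2.6 * 1000 = 2600 g/kWh
P = DO_demand / SAE_g = 3646.5 / 2600 = 1.4025 kW

1.4025 kW


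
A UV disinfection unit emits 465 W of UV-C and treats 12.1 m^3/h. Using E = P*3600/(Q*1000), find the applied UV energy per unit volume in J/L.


Energy delivered per hour = 465 W * 3600 s = 1674000 J/h
Volume treated per hour = 12.1 m^3/h * 1000 = 12100 L/h
dose = 1674000 / 12100 = 138.347 J/L

138.347 J/L


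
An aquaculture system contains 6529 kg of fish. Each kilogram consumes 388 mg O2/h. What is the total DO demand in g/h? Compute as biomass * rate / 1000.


Total O2 consumption (mg/h) = 6529 kg * 388 mg/(kg*h) = 2533252 mg/h
Convert to g/h: 2533252 / 1000 = 2533.252 g/h

2533.252 g/h


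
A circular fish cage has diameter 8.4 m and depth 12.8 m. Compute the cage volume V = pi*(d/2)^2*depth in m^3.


r = d/2 = 8.4/2 = 4.2 m
Base area = pi*r^2 = pi*4.2^2 = 55.417694 m^2
Volume = 55.417694 * 12.8 = 709.346 m^3

709.346 m^3


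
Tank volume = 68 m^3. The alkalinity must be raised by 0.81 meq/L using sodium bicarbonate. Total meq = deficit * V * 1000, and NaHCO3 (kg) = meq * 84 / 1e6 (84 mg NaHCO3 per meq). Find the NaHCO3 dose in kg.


Tank volume in L = 68 m^3 * 1000 = 68000 L
Total meq required = 0.81 meq/L * 68000 L = 55080 meq
NaHCO3 mass = 55080 meq * 84 mg/meq / 1e6 = 4.62672 kg

4.62672 kg


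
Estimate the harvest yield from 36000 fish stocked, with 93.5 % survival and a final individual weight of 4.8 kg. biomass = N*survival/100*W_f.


Survivors = 36000 * 93.5/100 = 33660 fish
Harvest biomass = survivors * W_f = 33660 * 4.8 = 161568 kg

161568 kg


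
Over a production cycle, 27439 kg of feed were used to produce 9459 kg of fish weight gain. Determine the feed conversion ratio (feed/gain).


FCR = feed consumed / weight gained
FCR = 27439 kg / 9459 kg = 2.90084

2.90084


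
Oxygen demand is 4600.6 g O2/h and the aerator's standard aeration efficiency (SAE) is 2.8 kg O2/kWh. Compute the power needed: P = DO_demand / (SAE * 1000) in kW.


SAE in g O2/kWh = 2.8 * 1000 = 2800 g/kWh
P = DO_demand / SAE_g = 4600.6 / 2800 = 1.64307 kW

1.64307 kW


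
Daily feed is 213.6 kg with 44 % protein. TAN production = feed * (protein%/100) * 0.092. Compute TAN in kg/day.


Protein in feed = 213.6 * 44/100 = 93.984 kg/day
TAN = protein * 0.092 = 93.984 * 0.092 = 8.646528 kg/day

8.646528 kg/day


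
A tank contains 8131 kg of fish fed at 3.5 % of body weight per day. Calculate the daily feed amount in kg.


Feeding rate fraction = 3.5% / 100 = 0.035
Daily feed = 8131 kg * 0.035 = 284.585 kg/day

284.585 kg/day


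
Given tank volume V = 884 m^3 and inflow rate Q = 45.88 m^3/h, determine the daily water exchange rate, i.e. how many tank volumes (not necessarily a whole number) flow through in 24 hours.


Daily flow volume = 45.88 m^3/h * 24 h = 1101.12 m^3/day
Exchanges = daily flow / tank volume = 1101.12 / 884 = 1.24561 exchanges/day

1.24561 exchanges/day


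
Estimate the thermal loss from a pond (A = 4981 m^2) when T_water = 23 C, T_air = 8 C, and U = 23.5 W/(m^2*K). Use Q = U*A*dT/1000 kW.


Temperature difference dT = 23 - 8 = 15 K
Heat loss (W) = U * A * dT = 23.5 * 4981 * 15 = 1755802.5 W
Convert to kW: 1755802.5 / 1000 = 1755.8025 kW

1755.8025 kW


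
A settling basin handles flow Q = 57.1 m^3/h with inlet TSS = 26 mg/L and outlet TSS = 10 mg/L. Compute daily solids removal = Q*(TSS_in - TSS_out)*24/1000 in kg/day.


Concentration drop: TSS_in - TSS_out = 26 - 10 = 16 mg/L
Hourly solids removed = Q * dTSS = 57.1 m^3/h * 16 mg/L = 913.6 g/h  (m^3/h * mg/L = g/h)
Daily solids removed = 913.6 * 24 = 21926.4 g/day
Convert g to kg: 21926.4 / 1000 = 21.9264 kg/day

21.9264 kg/day


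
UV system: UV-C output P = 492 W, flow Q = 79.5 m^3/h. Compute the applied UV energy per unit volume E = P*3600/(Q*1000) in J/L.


Energy delivered per hour = 492 W * 3600 s = 1771200 J/h
Volume treated per hour = 79.5 m^3/h * 1000 = 79500 L/h
dose = 1771200 / 79500 = 22.2792 J/L

22.2792 J/L


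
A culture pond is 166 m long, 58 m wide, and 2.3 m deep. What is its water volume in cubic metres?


Base area = L * W = 166 * 58 = 9628 m^2
Volume = area * depth = 9628 * 2.3 = 22144.4 m^3

22144.4 m^3


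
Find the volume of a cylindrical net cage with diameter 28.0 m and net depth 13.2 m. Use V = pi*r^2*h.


r = d/2 = 28.0/2 = 14 m
Base area = pi*r^2 = pi*14^2 = 615.75216 m^2
Volume = 615.75216 * 13.2 = 8127.93 m^3

8127.93 m^3


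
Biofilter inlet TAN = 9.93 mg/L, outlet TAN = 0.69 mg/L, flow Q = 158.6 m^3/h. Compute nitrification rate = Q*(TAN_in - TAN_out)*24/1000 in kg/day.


Concentration drop: TAN_in - TAN_out = 9.93 - 0.69 = 9.24 mg/L
Hourly TAN removed = Q * dTAN = 158.6 m^3/h * 9.24 mg/L = 1465.464 g/h  (m^3/h * mg/L = g/h)
Daily TAN removed = 1465.464 * 24 = 35171.136 g/day
Convert to kg/day: 35171.136 / 1000 = 35.171136 kg/day

35.171136 kg/day


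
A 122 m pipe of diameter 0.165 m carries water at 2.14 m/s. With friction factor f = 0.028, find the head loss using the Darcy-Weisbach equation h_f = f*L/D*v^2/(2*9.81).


v^2 = 2.14^2 = 4.5796 m^2/s^2
L/D = 122/0.165 = 739.39394
h_f = f*(L/D)*v^2/(2g) = 0.028 * 739.39394 * 4.5796 / 19.62 = 4.8324 m

4.8324 m


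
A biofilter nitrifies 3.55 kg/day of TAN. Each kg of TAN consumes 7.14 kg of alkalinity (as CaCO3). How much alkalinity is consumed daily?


Alkalinity factor: 7.14 kg CaCO3 consumed per kg TAN nitrified
alk = 3.55 kg TAN * 7.14 = 25.347 kg CaCO3/day

25.347 kg CaCO3/day


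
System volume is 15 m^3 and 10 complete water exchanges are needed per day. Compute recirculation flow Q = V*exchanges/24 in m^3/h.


Daily recirculation volume = 15 m^3 * 10 = 150 m^3/day
Flow rate Q = daily volume / 24 h = 150 / 24 = 6.25 m^3/h

6.25 m^3/h


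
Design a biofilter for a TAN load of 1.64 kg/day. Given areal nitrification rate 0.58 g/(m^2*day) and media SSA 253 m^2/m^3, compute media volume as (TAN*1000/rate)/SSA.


A = 1.64*1000 / 0.58 = 2827.5862 m^2
V = 2827.5862 / 253 = 11.1762

11.1762 m^3


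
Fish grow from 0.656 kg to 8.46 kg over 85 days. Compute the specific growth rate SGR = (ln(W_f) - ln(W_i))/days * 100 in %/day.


ln(W_f) = ln(8.46) = 2.1353492
ln(W_i) = ln(0.656) = -0.42159449
ln(W_f) - ln(W_i) = 2.1353492 - -0.42159449 = 2.5569437
SGR = 2.5569437 / 85 * 100 = 3.00817 %/day

3.00817 %/day


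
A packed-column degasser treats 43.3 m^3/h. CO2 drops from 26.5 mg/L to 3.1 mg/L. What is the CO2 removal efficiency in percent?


CO2_out / CO2_in = 3.1 / 26.5 = 0.11698113
Fraction remaining = 0.11698113
efficiency = (1 - 0.11698113) * 100 = 88.3019 %

88.3019 %


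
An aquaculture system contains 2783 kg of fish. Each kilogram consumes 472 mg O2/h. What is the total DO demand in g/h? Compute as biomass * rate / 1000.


Total O2 consumption (mg/h) = 2783 kg * 472 mg/(kg*h) = 1313576 mg/h
Convert to g/h: 1313576 / 1000 = 1313.576 g/h

1313.576 g/h


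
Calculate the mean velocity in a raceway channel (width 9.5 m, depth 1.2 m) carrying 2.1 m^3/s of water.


Cross-sectional area = W * d = 9.5 * 1.2 = 11.4 m^2
Velocity = Q / A = 2.1 / 11.4 = 0.184211 m/s

0.184211 m/s


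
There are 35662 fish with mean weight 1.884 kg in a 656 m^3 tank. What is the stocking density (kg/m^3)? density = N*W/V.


Total biomass = 35662 fish * 1.884 kg = 67187.208 kg
Density = total biomass / volume = 67187.208 / 656 = 102.42 kg/m^3

102.42 kg/m^3


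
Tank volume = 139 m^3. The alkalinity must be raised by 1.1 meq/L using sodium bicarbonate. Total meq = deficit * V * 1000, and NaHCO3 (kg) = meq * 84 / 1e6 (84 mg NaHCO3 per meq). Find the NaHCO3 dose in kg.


Tank volume in L = 139 m^3 * 1000 = 139000 L
Total meq required = 1.1 meq/L * 139000 L = 152900 meq
NaHCO3 mass = 152900 meq * 84 mg/meq / 1e6 = 12.8436 kg

12.8436 kg


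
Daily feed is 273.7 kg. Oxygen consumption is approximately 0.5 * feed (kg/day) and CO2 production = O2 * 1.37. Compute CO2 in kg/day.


O2 = 273.7 * 0.5 = 136.85
CO2 = 136.85 * 1.37 = 187.4845

187.4845 kg/day


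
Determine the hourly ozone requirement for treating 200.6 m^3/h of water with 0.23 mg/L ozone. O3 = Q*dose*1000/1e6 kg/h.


O3 demand (mg/h) = Q * dose * 1000 = 200.6 * 0.23 * 1000 = 46138 mg/h
Convert mg to kg: 46138 / 1e6 = 0.046138 kg/h

0.046138 kg/h


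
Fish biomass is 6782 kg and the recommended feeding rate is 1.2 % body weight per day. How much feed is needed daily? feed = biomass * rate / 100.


Feeding rate fraction = 1.2% / 100 = 0.012
Daily feed = 6782 kg * 0.012 = 81.384 kg/day

81.384 kg/day


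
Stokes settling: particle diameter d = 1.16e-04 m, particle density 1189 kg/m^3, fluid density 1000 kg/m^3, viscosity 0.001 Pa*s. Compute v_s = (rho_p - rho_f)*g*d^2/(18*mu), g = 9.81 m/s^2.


Density difference: rho_p - rho_f = 1189 - 1000 = 189 kg/m^3
d^2 = (1.16e-04)^2 = 1.3456e-08 m^2
Numerator = (rho_p - rho_f) * g * d^2 = 189 * 9.81 * 1.3456e-08 = 2.4948635e-05
Denominator = 18 * mu = 18 * 0.001 = 0.018
v_s = 2.4948635e-05 / 0.018 = 0.00138604 m/s
Check: Re = rho_f * v_s * d / mu = 1000 * 0.00138604 * 1.16e-04 / 0.001 = 0.161 < 1, so Stokes' law applies.

0.00138604 m/s


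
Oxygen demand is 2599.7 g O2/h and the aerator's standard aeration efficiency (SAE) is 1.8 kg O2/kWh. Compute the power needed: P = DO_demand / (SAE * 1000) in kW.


SAE in g O2/kWh = 1.8 * 1000 = 1800 g/kWh
P = DO_demand / SAE_g = 2599.7 / 1800 = 1.44428 kW

1.44428 kW


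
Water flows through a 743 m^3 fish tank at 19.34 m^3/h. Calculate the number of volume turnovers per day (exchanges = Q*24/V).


Daily flow volume = 19.34 m^3/h * 24 h = 464.16 m^3/day
Exchanges = daily flow / tank volume = 464.16 / 743 = 0.624711 exchanges/day

0.624711 exchanges/day


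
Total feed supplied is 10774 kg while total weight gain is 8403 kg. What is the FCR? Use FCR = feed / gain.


FCR = feed consumed / weight gained
FCR = 10774 kg / 8403 kg = 1.28216

1.28216


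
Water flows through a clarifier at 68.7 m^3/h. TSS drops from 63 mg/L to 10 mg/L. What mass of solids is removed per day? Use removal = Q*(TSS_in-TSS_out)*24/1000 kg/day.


Concentration drop: TSS_in - TSS_out = 63 - 10 = 53 mg/L
Hourly solids removed = Q * dTSS = 68.7 m^3/h * 53 mg/L = 3641.1 g/h  (m^3/h * mg/L = g/h)
Daily solids removed = 3641.1 * 24 = 87386.4 g/day
Convert g to kg: 87386.4 / 1000 = 87.3864 kg/day

87.3864 kg/day


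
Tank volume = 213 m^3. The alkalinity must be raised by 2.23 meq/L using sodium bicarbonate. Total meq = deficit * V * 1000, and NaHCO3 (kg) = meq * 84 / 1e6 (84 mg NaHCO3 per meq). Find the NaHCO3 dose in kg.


Tank volume in L = 213 m^3 * 1000 = 213000 L
Total meq required = 2.23 meq/L * 213000 L = 474990 meq
NaHCO3 mass = 474990 meq * 84 mg/meq / 1e6 = 39.8992 kg

39.8992 kg


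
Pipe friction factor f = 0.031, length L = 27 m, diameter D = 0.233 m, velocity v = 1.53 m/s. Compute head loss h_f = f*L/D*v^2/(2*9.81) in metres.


v^2 = 1.53^2 = 2.3409 m^2/s^2
L/D = 27/0.233 = 115.87983
h_f = f*(L/D)*v^2/(2g) = 0.031 * 115.87983 * 2.3409 / 19.62 = 0.428601 m

0.428601 m


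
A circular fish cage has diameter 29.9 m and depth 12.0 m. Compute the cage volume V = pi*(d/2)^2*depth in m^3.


r = d/2 = 29.9/2 = 14.95 m
Base area = pi*r^2 = pi*14.95^2 = 702.15381 m^2
Volume = 702.15381 * 12.0 = 8425.85 m^3

8425.85 m^3


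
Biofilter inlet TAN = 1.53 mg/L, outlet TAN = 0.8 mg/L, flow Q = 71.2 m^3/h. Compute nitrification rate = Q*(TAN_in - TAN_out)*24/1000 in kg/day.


Concentration drop: TAN_in - TAN_out = 1.53 - 0.8 = 0.73 mg/L
Hourly TAN removed = Q * dTAN = 71.2 m^3/h * 0.73 mg/L = 51.976 g/h  (m^3/h * mg/L = g/h)
Daily TAN removed = 51.976 * 24 = 1247.424 g/day
Convert to kg/day: 1247.424 / 1000 = 1.247424 kg/day

1.247424 kg/day


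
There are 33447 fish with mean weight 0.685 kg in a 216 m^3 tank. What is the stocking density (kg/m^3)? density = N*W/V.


Total biomass = 33447 fish * 0.685 kg = 22911.195 kg
Density = total biomass / volume = 22911.195 / 216 = 106.07 kg/m^3

106.07 kg/m^3


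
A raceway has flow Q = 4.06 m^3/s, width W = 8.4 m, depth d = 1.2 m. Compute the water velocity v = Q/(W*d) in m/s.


Cross-sectional area = W * d = 8.4 * 1.2 = 10.08 m^2
Velocity = Q / A = 4.06 / 10.08 = 0.402778 m/s

0.402778 m/s


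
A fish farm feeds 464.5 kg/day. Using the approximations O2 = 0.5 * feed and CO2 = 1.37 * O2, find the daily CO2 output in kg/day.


O2 = 464.5 * 0.5 = 232.25
CO2 = 232.25 * 1.37 = 318.1825

318.1825 kg/day


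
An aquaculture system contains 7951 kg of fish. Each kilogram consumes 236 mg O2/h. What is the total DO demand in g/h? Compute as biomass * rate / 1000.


Total O2 consumption (mg/h) = 7951 kg * 236 mg/(kg*h) = 1876436 mg/h
Convert to g/h: 1876436 / 1000 = 1876.436 g/h

1876.436 g/h


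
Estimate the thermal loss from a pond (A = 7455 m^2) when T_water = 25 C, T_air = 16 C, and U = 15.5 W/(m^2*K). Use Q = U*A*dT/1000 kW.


Temperature difference dT = 25 - 16 = 9 K
Heat loss (W) = U * A * dT = 15.5 * 7455 * 9 = 1039972.5 W
Convert to kW: 1039972.5 / 1000 = 1039.9725 kW

1039.9725 kW


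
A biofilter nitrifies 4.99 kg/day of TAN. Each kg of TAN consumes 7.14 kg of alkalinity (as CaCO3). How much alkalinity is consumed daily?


Alkalinity factor: 7.14 kg CaCO3 consumed per kg TAN nitrified
alk = 4.99 kg TAN * 7.14 = 35.6286 kg CaCO3/day

35.6286 kg CaCO3/day


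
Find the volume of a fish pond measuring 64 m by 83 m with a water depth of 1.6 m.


Base area = L * W = 64 * 83 = 5312 m^2
Volume = area * depth = 5312 * 1.6 = 8499.2 m^3

8499.2 m^3
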